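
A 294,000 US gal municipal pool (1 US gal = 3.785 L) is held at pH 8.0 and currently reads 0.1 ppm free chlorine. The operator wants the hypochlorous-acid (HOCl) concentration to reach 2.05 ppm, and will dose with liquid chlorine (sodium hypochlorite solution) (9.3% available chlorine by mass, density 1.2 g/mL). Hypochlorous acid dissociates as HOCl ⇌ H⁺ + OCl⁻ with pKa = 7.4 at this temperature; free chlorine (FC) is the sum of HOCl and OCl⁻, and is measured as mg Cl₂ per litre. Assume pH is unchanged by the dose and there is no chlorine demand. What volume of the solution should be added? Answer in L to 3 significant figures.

Volume: 294,000 US gal × 3.785 L/gal = 1,112,790 L.
[OCl⁻]/[HOCl] = 10^(pH − pKa) = 10^(8.0 − 7.4) = 3.981; fraction as HOCl = 1/(1 + 3.981) = 0.2008.
Free chlorine required for 2.05 ppm HOCl: 2.05 / 0.2008 = 10.21 ppm.
FC to add: 10.21 − 0.1 = 10.11 mg/L as Cl₂.
Cl₂ equivalent: 10.11 mg/L × 1,112,790 L = 11,250 g.
Product at 9.3% available Cl: 11,250 / 0.093 = 121,000 g.
Volume: 121,000 g ÷ 1.2 g/mL = 100,800 mL.

101 L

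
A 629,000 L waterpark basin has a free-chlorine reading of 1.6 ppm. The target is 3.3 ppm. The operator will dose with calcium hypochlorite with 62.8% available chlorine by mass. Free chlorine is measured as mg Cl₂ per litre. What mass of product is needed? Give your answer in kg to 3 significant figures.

1.70 kg

Chlorine deficit: 3.3 − 1.6 = 1.7 ppm = 1.7 mg/L as Cl₂.
Cl₂ equivalent needed: 1.7 mg/L × 629,000 L = 1,069,000 mg = 1069 g.
Product at 62.8% available chlorine: 1069 / 0.628 = 1703 g.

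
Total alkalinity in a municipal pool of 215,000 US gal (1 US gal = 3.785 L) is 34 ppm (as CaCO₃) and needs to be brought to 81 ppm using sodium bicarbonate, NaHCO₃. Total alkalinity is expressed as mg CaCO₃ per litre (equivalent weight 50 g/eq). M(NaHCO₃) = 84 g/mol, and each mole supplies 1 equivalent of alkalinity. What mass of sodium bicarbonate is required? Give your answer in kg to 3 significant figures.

Volume: 215,000 US gal × 3.785 L/gal = 813,775 L.
Alkalinity to add: (81 − 34) = 47 mg/L as CaCO₃ × 813,775 L = 38,250 g as CaCO₃.
Equivalents: 38,250 g ÷ 50 g/eq = 764.9 eq.
NaHCO₃ supplies 1 eq per mole → 764.9 mol.
Mass: 764.9 mol × 84 g/mol = 64,260 g.

64.3 kg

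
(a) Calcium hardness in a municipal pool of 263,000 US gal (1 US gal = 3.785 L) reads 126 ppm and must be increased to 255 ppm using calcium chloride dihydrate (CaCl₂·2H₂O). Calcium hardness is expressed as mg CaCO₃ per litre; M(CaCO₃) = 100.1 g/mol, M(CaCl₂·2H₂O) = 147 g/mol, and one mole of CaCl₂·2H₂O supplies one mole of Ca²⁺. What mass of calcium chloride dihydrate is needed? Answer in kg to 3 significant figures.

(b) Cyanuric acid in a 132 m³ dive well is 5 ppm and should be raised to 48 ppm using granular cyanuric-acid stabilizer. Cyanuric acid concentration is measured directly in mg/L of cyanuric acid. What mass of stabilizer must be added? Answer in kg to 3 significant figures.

(a) Volume: 263,000 US gal × 3.785 L/gal = 995,455 L.
(a) Hardness to add: (255 − 126) = 129 mg/L as CaCO₃ × 995,455 L = 128,400 g as CaCO₃.
(a) Moles of Ca²⁺ (1 mol Ca²⁺ ≡ 1 mol CaCO₃): 128,400 / 100.1 g/mol = 1283 mol.
(a) Mass of CaCl₂·2H₂O: 1283 × 147 = 188,600 g.

(b) Volume: 132 m³ = 132,000 L.
(b) CYA to add: (48 − 5) = 43 mg/L × 132,000 L = 5676 g cyanuric acid.

(a) 189 kg; (b) 5.68 kg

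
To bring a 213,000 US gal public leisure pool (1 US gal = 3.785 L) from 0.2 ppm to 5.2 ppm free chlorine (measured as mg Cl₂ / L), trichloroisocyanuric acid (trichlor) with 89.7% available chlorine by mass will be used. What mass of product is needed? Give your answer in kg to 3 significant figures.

Volume: 213,000 US gal × 3.785 L/gal = 806,205 L.
Chlorine deficit: 5.2 − 0.2 = 5 ppm = 5 mg/L as Cl₂.
Cl₂ equivalent needed: 5 mg/L × 806,205 L = 4,031,000 mg = 4031 g.
Product at 89.7% available chlorine: 4031 / 0.897 = 4494 g.

4.49 kg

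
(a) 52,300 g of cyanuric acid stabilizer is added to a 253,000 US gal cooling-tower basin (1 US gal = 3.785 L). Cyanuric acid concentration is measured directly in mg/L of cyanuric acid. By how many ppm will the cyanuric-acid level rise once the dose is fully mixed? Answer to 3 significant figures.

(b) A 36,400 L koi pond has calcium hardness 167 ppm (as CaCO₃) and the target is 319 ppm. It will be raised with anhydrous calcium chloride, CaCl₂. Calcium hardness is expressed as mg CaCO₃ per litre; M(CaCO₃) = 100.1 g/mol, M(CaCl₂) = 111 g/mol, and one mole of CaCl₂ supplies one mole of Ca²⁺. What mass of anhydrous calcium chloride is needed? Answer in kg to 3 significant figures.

(a) Volume: 253,000 US gal × 3.785 L/gal = 957,605 L.
(a) Rise: 52,300 g / 957,605 L × 1000 = 54.62 mg/L.

(b) Hardness to add: (319 − 167) = 152 mg/L as CaCO₃ × 36,400 L = 5533 g as CaCO₃.
(b) Moles of Ca²⁺ (1 mol Ca²⁺ ≡ 1 mol CaCO₃): 5533 / 100.1 g/mol = 55.27 mol.
(b) Mass of CaCl₂: 55.27 × 111 = 6135 g.

(a) 54.6 ppm; (b) 6.14 kg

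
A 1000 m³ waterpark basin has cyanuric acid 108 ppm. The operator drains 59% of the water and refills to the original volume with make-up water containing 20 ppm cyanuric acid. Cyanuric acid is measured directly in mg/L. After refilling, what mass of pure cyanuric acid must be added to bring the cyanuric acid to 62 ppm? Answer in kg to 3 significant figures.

Volume: 1000 m³ = 1,000,000 L.
After draining 59% and refilling: 108 × 0.41 + 20 × 0.59 = 56.08 ppm.
Deficit to target: 62 − 56.08 = 5.92 mg/L.
Mass: 5.92 mg/L × 1,000,000 L = 5920 g cyanuric acid.

5.92 kg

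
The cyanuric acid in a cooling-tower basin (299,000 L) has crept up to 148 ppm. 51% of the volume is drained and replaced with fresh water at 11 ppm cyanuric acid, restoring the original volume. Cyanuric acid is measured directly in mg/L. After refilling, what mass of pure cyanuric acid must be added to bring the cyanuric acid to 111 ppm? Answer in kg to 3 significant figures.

9.83 kg

After draining 51% and refilling: 148 × 0.49 + 11 × 0.51 = 78.13 ppm.
Deficit to target: 111 − 78.13 = 32.87 mg/L.
Mass: 32.87 mg/L × 299,000 L = 9828 g cyanuric acid.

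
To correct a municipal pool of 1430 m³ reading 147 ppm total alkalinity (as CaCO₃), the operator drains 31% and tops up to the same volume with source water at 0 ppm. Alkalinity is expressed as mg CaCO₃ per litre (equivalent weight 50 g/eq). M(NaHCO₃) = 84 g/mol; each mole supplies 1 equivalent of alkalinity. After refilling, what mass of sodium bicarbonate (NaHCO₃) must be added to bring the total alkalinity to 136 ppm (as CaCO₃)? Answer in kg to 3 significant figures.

83.1 kg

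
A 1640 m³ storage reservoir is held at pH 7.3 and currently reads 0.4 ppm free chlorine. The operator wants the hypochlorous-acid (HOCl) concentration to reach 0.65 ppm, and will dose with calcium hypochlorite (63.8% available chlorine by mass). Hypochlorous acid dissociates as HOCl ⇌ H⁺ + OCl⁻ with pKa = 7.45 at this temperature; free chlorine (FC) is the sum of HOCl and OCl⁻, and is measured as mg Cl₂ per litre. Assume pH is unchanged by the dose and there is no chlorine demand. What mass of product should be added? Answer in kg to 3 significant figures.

1.83 kg

Volume: 1640 m³ = 1,640,000 L.
[OCl⁻]/[HOCl] = 10^(pH − pKa) = 10^(7.3 − 7.45) = 0.7079; fraction as HOCl = 1/(1 + 0.7079) = 0.5855.
Free chlorine required for 0.65 ppm HOCl: 0.65 / 0.5855 = 1.11 ppm.
FC to add: 1.11 − 0.4 = 0.7102 mg/L as Cl₂.
Cl₂ equivalent: 0.7102 mg/L × 1,640,000 L = 1165 g.
Product at 63.8% available Cl: 1165 / 0.638 = 1826 g.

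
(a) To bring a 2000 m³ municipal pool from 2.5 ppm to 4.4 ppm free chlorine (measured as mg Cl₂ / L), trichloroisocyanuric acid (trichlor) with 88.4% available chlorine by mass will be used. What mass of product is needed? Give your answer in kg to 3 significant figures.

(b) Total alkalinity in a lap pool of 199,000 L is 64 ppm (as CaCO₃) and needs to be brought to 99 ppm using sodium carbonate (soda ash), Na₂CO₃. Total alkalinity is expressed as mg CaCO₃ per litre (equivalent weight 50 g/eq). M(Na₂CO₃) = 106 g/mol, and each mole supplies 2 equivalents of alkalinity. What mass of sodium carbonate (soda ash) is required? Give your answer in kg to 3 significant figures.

(a) Volume: 2000 m³ = 2,000,000 L.
(a) Chlorine deficit: 4.4 − 2.5 = 1.9 ppm = 1.9 mg/L as Cl₂.
(a) Cl₂ equivalent needed: 1.9 mg/L × 2,000,000 L = 3,800,000 mg = 3800 g.
(a) Product at 88.4% available chlorine: 3800 / 0.884 = 4299 g.

(b) Alkalinity to add: (99 − 64) = 35 mg/L as CaCO₃ × 199,000 L = 6965 g as CaCO₃.
(b) Equivalents: 6965 g ÷ 50 g/eq = 139.3 eq.
(b) Each mole of Na₂CO₃ supplies 2 eq, so 139.3 / 2 = 69.65 mol.
(b) Mass: 69.65 mol × 106 g/mol = 7383 g.

(a) 4.30 kg; (b) 7.38 kg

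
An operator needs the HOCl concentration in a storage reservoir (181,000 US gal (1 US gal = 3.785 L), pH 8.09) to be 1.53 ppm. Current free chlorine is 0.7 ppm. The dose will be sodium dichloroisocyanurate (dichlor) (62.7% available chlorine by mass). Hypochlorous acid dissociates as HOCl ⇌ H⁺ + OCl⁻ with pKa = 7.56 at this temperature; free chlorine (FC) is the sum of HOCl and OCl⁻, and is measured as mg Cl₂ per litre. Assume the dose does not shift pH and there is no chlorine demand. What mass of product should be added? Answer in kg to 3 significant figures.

Volume: 181,000 US gal × 3.785 L/gal = 685,085 L.
[OCl⁻]/[HOCl] = 10^(pH − pKa) = 10^(8.09 − 7.56) = 3.388; fraction as HOCl = 1/(1 + 3.388) = 0.2279.
Free chlorine required for 1.53 ppm HOCl: 1.53 / 0.2279 = 6.714 ppm.
FC to add: 6.714 − 0.7 = 6.014 mg/L as Cl₂.
Cl₂ equivalent: 6.014 mg/L × 685,085 L = 4120 g.
Product at 62.7% available Cl: 4120 / 0.627 = 6571 g.

6.57 kg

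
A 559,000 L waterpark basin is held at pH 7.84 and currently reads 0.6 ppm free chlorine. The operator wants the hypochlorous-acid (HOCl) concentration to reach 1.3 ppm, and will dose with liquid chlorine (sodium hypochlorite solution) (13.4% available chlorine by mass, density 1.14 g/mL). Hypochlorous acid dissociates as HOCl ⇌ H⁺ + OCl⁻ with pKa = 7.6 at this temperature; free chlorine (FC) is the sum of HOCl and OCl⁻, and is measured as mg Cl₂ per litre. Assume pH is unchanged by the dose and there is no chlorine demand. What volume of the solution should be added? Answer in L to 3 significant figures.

10.8 L

[OCl⁻]/[HOCl] = 10^(pH − pKa) = 10^(7.84 − 7.6) = 1.738; fraction as HOCl = 1/(1 + 1.738) = 0.3653.
Free chlorine required for 1.3 ppm HOCl: 1.3 / 0.3653 = 3.559 ppm.
FC to add: 3.559 − 0.6 = 2.959 mg/L as Cl₂.
Cl₂ equivalent: 2.959 mg/L × 559,000 L = 1654 g.
Product at 13.4% available Cl: 1654 / 0.134 = 12,340 g.
Volume: 12,340 g ÷ 1.14 g/mL = 10,830 mL.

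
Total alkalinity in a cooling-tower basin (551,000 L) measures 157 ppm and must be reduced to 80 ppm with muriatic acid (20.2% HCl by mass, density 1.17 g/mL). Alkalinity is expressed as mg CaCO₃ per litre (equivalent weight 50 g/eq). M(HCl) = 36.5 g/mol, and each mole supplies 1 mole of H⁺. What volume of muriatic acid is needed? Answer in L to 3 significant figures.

Alkalinity to neutralize: (157 − 80) = 77 mg/L as CaCO₃ × 551,000 L = 42,430 g as CaCO₃.
Equivalents of H⁺ required: 42,430 ÷ 50 g/eq = 848.5 eq = 848.5 mol HCl.
Mass of HCl: 848.5 × 36.5 = 30,970 g.
Mass of 20.2% solution: 30,970 / 0.202 = 153,300 g.
Volume: 153,300 g ÷ 1.17 g/mL = 131,000 mL.

131 L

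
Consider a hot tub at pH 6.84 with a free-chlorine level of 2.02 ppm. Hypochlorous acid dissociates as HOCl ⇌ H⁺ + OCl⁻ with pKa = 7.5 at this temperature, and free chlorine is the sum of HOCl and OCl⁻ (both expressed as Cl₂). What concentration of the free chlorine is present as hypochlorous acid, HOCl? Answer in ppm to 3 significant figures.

[OCl⁻]/[HOCl] = 10^(pH − pKa) = 10^(6.84 − 7.5) = 10^-0.66 = 0.2188.
Fraction as HOCl = 1 / (1 + 0.2188) = 0.8205.
HOCl = 0.8205 × 2.02 ppm = 1.657 ppm.

1.66 ppm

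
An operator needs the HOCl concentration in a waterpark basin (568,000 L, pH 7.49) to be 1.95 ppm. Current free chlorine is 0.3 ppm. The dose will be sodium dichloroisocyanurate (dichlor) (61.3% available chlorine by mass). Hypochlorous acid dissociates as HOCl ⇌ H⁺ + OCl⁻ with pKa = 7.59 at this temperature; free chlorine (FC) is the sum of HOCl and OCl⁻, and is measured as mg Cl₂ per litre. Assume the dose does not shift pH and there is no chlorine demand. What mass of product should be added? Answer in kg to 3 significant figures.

2.96 kg

[OCl⁻]/[HOCl] = 10^(pH − pKa) = 10^(7.49 − 7.59) = 0.7943; fraction as HOCl = 1/(1 + 0.7943) = 0.5573.
Free chlorine required for 1.95 ppm HOCl: 1.95 / 0.5573 = 3.499 ppm.
FC to add: 3.499 − 0.3 = 3.199 mg/L as Cl₂.
Cl₂ equivalent: 3.199 mg/L × 568,000 L = 1817 g.
Product at 61.3% available Cl: 1817 / 0.613 = 2964 g.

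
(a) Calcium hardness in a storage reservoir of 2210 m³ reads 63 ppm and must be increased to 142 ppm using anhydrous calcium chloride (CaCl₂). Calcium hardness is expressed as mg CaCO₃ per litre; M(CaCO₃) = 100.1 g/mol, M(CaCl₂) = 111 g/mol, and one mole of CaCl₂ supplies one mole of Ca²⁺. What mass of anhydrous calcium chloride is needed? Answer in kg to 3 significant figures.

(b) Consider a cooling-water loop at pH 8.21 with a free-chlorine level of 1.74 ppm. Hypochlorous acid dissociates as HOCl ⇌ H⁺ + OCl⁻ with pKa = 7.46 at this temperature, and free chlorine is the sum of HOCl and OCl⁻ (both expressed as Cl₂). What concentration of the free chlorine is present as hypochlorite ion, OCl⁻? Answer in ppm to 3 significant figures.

(a) 194 kg; (b) 1.48 ppm

(a) Volume: 2210 m³ = 2,210,000 L.
(a) Hardness to add: (142 − 63) = 79 mg/L as CaCO₃ × 2,210,000 L = 174,600 g as CaCO₃.
(a) Moles of Ca²⁺ (1 mol Ca²⁺ ≡ 1 mol CaCO₃): 174,600 / 100.1 g/mol = 1744 mol.
(a) Mass of CaCl₂: 1744 × 111 = 193,600 g.

(b) [OCl⁻]/[HOCl] = 10^(pH − pKa) = 10^(8.21 − 7.46) = 10^0.75 = 5.623.
(b) Fraction as HOCl = 1 / (1 + 5.623) = 0.151.
(b) OCl⁻ = (1 − 0.151) × 1.74 ppm = 1.477 ppm.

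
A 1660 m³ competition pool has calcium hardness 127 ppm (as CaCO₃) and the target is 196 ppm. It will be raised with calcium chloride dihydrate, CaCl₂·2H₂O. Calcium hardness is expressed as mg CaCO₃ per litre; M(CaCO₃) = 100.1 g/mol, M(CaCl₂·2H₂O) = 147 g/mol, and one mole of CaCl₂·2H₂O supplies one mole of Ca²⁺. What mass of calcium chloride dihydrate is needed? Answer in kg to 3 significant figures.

168 kg

Volume: 1660 m³ = 1,660,000 L.
Hardness to add: (196 − 127) = 69 mg/L as CaCO₃ × 1,660,000 L = 114,500 g as CaCO₃.
Moles of Ca²⁺ (1 mol Ca²⁺ ≡ 1 mol CaCO₃): 114,500 / 100.1 g/mol = 1144 mol.
Mass of CaCl₂·2H₂O: 1144 × 147 = 168,200 g.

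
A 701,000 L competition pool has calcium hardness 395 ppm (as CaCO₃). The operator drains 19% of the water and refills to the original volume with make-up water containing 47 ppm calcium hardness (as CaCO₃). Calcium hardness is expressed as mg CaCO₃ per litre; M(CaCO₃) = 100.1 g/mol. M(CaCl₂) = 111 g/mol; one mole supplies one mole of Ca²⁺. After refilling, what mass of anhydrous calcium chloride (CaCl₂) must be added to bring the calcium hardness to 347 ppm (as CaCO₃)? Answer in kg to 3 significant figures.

After draining 19% and refilling: 395 × 0.81 + 47 × 0.19 = 328.88 ppm.
Deficit to target: 347 − 328.88 = 18.12 mg/L.
As CaCO₃: 18.12 mg/L × 701,000 L = 12,700 g; ÷ 100.1 = 126.9 mol Ca²⁺.
Mass: 126.9 × 111 = 14,090 g.

14.1 kg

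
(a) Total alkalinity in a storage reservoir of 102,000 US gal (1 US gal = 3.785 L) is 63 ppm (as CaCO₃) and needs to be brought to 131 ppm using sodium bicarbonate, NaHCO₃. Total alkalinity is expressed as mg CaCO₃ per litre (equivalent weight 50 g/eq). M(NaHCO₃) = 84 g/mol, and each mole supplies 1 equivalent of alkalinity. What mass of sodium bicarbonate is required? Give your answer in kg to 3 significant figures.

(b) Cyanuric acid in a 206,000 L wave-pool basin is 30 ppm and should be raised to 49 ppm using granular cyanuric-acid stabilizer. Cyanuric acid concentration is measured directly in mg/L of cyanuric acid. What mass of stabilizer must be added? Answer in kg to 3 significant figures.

(a) Volume: 102,000 US gal × 3.785 L/gal = 386,070 L.
(a) Alkalinity to add: (131 − 63) = 68 mg/L as CaCO₃ × 386,070 L = 26,250 g as CaCO₃.
(a) Equivalents: 26,250 g ÷ 50 g/eq = 525.1 eq.
(a) NaHCO₃ supplies 1 eq per mole → 525.1 mol.
(a) Mass: 525.1 mol × 84 g/mol = 44,100 g.

(b) CYA to add: (49 − 30) = 19 mg/L × 206,000 L = 3914 g cyanuric acid.

(a) 44.1 kg; (b) 3.91 kg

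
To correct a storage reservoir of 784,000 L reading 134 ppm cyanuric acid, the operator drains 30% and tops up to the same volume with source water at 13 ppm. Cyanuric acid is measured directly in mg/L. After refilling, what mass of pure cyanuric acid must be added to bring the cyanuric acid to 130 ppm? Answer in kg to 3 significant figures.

25.3 kg

After draining 30% and refilling: 134 × 0.70 + 13 × 0.30 = 97.7 ppm.
Deficit to target: 130 − 97.7 = 32.3 mg/L.
Mass: 32.3 mg/L × 784,000 L = 25,320 g cyanuric acid.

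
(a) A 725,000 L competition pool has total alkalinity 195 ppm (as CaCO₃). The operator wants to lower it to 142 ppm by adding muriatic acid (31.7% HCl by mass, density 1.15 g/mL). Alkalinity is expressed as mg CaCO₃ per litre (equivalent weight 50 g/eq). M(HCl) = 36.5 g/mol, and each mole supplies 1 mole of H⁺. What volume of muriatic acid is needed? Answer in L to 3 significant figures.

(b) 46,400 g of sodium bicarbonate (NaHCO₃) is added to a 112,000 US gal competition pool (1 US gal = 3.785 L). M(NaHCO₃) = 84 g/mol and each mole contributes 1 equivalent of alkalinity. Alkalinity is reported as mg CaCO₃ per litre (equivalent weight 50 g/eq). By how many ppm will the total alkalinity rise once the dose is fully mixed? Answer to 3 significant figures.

(a) Alkalinity to neutralize: (195 − 142) = 53 mg/L as CaCO₃ × 725,000 L = 38,420 g as CaCO₃.
(a) Equivalents of H⁺ required: 38,420 ÷ 50 g/eq = 768.5 eq = 768.5 mol HCl.
(a) Mass of HCl: 768.5 × 36.5 = 28,050 g.
(a) Mass of 31.7% solution: 28,050 / 0.317 = 88,490 g.
(a) Volume: 88,490 g ÷ 1.15 g/mL = 76,940 mL.

(b) Volume: 112,000 US gal × 3.785 L/gal = 423,920 L.
(b) Moles of NaHCO₃: 46,400 g ÷ 84 g/mol = 552.4 mol → 552.4 eq of alkalinity.
(b) As CaCO₃: 552.4 eq × 50 g/eq = 27,620 g.
(b) Rise: 27,620 g / 423,920 L × 1000 = 65.15 mg/L.

(a) 76.9 L; (b) 65.2 ppm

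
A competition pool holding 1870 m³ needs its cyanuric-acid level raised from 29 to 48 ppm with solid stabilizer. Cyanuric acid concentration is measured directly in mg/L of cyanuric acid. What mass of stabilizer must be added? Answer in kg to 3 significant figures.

Volume: 1870 m³ = 1,870,000 L.
CYA to add: (48 − 29) = 19 mg/L × 1,870,000 L = 35,530 g cyanuric acid.

35.5 kg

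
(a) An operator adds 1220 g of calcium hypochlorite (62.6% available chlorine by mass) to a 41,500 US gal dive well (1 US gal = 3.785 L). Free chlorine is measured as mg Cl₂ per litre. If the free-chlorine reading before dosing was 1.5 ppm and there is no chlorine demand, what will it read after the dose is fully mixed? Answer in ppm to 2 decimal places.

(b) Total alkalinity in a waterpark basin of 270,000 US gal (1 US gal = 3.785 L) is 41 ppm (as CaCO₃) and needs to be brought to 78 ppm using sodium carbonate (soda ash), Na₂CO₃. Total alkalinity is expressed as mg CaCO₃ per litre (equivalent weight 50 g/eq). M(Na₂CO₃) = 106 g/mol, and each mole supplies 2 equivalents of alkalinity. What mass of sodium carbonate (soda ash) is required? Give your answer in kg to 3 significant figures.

(a) 6.36 ppm; (b) 40.1 kg

(a) Volume: 41,500 US gal × 3.785 L/gal = 157,078 L.
(a) Available chlorine delivered: 1220 g × 0.626 = 763.7 g as Cl₂.
(a) Concentration rise: 763.7 g / 157,078 L = 4.862 mg/L = 4.86 ppm.
(a) Final FC: 1.5 + 4.86 = 6.36 ppm.

(b) Volume: 270,000 US gal × 3.785 L/gal = 1,021,950 L.
(b) Alkalinity to add: (78 − 41) = 37 mg/L as CaCO₃ × 1,021,950 L = 37,810 g as CaCO₃.
(b) Equivalents: 37,810 g ÷ 50 g/eq = 756.2 eq.
(b) Each mole of Na₂CO₃ supplies 2 eq, so 756.2 / 2 = 378.1 mol.
(b) Mass: 378.1 mol × 106 g/mol = 40,080 g.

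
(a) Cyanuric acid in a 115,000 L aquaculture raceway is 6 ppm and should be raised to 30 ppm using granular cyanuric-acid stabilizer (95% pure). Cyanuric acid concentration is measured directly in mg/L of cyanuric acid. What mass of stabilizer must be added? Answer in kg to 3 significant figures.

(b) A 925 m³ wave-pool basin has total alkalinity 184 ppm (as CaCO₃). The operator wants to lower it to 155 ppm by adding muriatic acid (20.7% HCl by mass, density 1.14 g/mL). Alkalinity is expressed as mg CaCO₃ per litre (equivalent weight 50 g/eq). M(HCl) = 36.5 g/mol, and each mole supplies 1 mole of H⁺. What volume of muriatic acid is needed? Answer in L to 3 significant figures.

(a) CYA to add: (30 − 6) = 24 mg/L × 115,000 L = 2760 g cyanuric acid.
(a) At 95% purity: 2760 / 0.95 = 2905 g product.

(b) Volume: 925 m³ = 925,000 L.
(b) Alkalinity to neutralize: (184 − 155) = 29 mg/L as CaCO₃ × 925,000 L = 26,820 g as CaCO₃.
(b) Equivalents of H⁺ required: 26,820 ÷ 50 g/eq = 536.5 eq = 536.5 mol HCl.
(b) Mass of HCl: 536.5 × 36.5 = 19,580 g.
(b) Mass of 20.7% solution: 19,580 / 0.207 = 94,600 g.
(b) Volume: 94,600 g ÷ 1.14 g/mL = 82,980 mL.

(a) 2.91 kg; (b) 83.0 L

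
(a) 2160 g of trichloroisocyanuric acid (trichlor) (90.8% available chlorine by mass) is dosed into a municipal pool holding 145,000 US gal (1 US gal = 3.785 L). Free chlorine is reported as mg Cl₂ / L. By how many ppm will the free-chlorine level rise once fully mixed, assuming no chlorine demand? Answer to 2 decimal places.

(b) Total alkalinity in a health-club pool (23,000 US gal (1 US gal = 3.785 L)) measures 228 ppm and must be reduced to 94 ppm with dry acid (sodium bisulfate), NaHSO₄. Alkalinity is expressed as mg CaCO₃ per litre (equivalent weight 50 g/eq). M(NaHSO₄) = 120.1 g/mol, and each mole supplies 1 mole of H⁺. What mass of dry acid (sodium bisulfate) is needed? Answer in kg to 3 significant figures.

(a) Volume: 145,000 US gal × 3.785 L/gal = 548,825 L.
(a) Available chlorine delivered: 2160 g × 0.908 = 1961 g as Cl₂.
(a) Concentration rise: 1961 g / 548,825 L = 3.574 mg/L = 3.57 ppm.

(b) Volume: 23,000 US gal × 3.785 L/gal = 87,055 L.
(b) Alkalinity to neutralize: (228 − 94) = 134 mg/L as CaCO₃ × 87,055 L = 11,670 g as CaCO₃.
(b) Equivalents of H⁺ required: 11,670 ÷ 50 g/eq = 233.3 eq = 233.3 mol NaHSO₄.
(b) Mass of NaHSO₄: 233.3 × 120.1 = 28,020 g.

(a) 3.57 ppm; (b) 28.0 kg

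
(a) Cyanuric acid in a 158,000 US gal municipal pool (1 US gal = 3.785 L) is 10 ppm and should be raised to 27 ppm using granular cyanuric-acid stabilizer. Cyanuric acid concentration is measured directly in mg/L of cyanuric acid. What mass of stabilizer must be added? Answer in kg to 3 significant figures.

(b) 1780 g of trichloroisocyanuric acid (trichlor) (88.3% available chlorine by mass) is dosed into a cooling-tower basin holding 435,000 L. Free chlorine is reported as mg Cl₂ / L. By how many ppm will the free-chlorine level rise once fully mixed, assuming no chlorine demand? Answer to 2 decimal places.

(a) Volume: 158,000 US gal × 3.785 L/gal = 598,030 L.
(a) CYA to add: (27 − 10) = 17 mg/L × 598,030 L = 10,170 g cyanuric acid.

(b) Available chlorine delivered: 1780 g × 0.883 = 1572 g as Cl₂.
(b) Concentration rise: 1572 g / 435,000 L = 3.613 mg/L = 3.61 ppm.

(a) 10.2 kg; (b) 3.61 ppm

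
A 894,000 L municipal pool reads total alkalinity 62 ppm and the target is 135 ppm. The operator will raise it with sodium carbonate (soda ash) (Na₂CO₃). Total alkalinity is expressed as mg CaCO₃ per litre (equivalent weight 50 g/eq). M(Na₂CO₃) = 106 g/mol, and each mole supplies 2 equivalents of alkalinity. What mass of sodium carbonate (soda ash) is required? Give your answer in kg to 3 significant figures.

69.2 kg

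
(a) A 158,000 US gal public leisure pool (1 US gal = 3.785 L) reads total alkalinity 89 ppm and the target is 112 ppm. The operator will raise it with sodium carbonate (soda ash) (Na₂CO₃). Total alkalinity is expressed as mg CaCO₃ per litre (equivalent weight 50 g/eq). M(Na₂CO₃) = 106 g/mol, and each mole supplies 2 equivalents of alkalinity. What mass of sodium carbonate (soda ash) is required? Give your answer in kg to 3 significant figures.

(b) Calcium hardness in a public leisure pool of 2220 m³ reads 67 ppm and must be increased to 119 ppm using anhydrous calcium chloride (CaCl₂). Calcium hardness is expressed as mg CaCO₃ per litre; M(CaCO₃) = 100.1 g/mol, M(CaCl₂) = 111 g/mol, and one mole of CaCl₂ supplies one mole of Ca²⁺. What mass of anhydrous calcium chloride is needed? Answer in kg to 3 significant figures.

(a) 14.6 kg; (b) 128 kg

(a) Volume: 158,000 US gal × 3.785 L/gal = 598,030 L.
(a) Alkalinity to add: (112 − 89) = 23 mg/L as CaCO₃ × 598,030 L = 13,750 g as CaCO₃.
(a) Equivalents: 13,750 g ÷ 50 g/eq = 275.1 eq.
(a) Each mole of Na₂CO₃ supplies 2 eq, so 275.1 / 2 = 137.5 mol.
(a) Mass: 137.5 mol × 106 g/mol = 14,580 g.

(b) Volume: 2220 m³ = 2,220,000 L.
(b) Hardness to add: (119 − 67) = 52 mg/L as CaCO₃ × 2,220,000 L = 115,400 g as CaCO₃.
(b) Moles of Ca²⁺ (1 mol Ca²⁺ ≡ 1 mol CaCO₃): 115,400 / 100.1 g/mol = 1153 mol.
(b) Mass of CaCl₂: 1153 × 111 = 128,000 g.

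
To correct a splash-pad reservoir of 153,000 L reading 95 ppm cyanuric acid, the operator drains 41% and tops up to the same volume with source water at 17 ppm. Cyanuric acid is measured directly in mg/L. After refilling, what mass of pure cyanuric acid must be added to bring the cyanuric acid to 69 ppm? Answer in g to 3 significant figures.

915 g

After draining 41% and refilling: 95 × 0.59 + 17 × 0.41 = 63.02 ppm.
Deficit to target: 69 − 63.02 = 5.98 mg/L.
Mass: 5.98 mg/L × 153,000 L = 914.9 g cyanuric acid.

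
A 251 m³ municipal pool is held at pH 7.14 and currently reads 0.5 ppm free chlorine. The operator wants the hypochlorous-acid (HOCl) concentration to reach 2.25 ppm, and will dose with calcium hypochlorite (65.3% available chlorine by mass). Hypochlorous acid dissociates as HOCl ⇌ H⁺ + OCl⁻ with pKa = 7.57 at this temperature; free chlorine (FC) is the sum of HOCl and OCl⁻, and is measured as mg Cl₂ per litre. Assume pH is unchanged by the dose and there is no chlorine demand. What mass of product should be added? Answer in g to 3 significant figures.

Volume: 251 m³ = 251,000 L.
[OCl⁻]/[HOCl] = 10^(pH − pKa) = 10^(7.14 − 7.57) = 0.3715; fraction as HOCl = 1/(1 + 0.3715) = 0.7291.
Free chlorine required for 2.25 ppm HOCl: 2.25 / 0.7291 = 3.086 ppm.
FC to add: 3.086 − 0.5 = 2.586 mg/L as Cl₂.
Cl₂ equivalent: 2.586 mg/L × 251,000 L = 649.1 g.
Product at 65.3% available Cl: 649.1 / 0.653 = 994 g.

994 g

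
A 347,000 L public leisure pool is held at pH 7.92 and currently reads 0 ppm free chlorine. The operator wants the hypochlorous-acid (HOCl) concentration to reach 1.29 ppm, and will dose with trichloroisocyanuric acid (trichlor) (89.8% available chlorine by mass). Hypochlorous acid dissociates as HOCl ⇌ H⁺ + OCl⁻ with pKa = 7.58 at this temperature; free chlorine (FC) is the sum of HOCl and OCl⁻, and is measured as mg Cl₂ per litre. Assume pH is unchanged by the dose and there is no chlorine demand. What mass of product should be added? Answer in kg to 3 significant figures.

1.59 kg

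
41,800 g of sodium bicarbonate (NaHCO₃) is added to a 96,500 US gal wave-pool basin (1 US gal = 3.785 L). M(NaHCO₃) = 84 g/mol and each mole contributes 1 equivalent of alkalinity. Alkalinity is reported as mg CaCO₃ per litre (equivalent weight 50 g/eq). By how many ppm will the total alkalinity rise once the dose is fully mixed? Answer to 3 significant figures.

68.1 ppm

Volume: 96,500 US gal × 3.785 L/gal = 365,252 L.
Moles of NaHCO₃: 41,800 g ÷ 84 g/mol = 497.6 mol → 497.6 eq of alkalinity.
As CaCO₃: 497.6 eq × 50 g/eq = 24,880 g.
Rise: 24,880 g / 365,252 L × 1000 = 68.12 mg/L.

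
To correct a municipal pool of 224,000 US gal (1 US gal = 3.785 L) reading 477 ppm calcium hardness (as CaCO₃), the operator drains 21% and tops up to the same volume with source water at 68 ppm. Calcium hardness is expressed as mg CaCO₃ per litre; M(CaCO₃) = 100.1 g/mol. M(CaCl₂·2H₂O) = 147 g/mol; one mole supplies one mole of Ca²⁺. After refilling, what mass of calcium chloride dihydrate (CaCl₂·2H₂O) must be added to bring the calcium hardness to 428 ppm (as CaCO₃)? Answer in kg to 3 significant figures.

Volume: 224,000 US gal × 3.785 L/gal = 847,840 L.
After draining 21% and refilling: 477 × 0.79 + 68 × 0.21 = 391.11 ppm.
Deficit to target: 428 − 391.11 = 36.89 mg/L.
As CaCO₃: 36.89 mg/L × 847,840 L = 31,280 g; ÷ 100.1 = 312.5 mol Ca²⁺.
Mass: 312.5 × 147 = 45,930 g.

45.9 kg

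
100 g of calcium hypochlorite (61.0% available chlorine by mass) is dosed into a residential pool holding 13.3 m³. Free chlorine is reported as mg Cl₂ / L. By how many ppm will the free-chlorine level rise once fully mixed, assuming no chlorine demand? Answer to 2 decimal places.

4.59 ppm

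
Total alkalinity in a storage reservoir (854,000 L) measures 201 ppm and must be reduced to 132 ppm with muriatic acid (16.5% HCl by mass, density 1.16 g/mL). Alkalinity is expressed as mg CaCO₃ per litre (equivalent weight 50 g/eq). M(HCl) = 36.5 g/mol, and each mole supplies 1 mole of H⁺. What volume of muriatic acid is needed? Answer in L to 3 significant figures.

225 L

Alkalinity to neutralize: (201 − 132) = 69 mg/L as CaCO₃ × 854,000 L = 58,930 g as CaCO₃.
Equivalents of H⁺ required: 58,930 ÷ 50 g/eq = 1179 eq = 1179 mol HCl.
Mass of HCl: 1179 × 36.5 = 43,020 g.
Mass of 16.5% solution: 43,020 / 0.165 = 260,700 g.
Volume: 260,700 g ÷ 1.16 g/mL = 224,700 mL.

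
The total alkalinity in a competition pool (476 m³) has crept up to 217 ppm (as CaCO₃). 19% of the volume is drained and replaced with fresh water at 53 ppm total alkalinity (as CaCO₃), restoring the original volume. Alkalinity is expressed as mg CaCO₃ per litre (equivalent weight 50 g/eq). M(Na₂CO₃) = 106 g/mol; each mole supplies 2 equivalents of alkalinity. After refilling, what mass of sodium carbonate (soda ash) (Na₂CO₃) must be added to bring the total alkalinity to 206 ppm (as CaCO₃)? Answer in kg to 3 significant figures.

10.2 kg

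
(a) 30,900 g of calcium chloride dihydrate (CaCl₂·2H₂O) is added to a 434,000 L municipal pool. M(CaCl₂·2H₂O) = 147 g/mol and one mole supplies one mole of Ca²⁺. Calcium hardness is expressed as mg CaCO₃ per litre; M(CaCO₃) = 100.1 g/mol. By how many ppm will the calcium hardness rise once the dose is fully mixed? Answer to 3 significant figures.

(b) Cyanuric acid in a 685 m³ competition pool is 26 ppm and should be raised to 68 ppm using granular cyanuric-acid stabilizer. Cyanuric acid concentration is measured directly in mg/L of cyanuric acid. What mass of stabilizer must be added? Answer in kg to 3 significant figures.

(a) 48.5 ppm; (b) 28.8 kg

(a) Moles of Ca²⁺: 30,900 g ÷ 147 g/mol = 210.2 mol.
(a) As CaCO₃: 210.2 mol × 100.1 g/mol = 21,040 g.
(a) Rise: 21,040 g / 434,000 L × 1000 = 48.48 mg/L.

(b) Volume: 685 m³ = 685,000 L.
(b) CYA to add: (68 − 26) = 42 mg/L × 685,000 L = 28,770 g cyanuric acid.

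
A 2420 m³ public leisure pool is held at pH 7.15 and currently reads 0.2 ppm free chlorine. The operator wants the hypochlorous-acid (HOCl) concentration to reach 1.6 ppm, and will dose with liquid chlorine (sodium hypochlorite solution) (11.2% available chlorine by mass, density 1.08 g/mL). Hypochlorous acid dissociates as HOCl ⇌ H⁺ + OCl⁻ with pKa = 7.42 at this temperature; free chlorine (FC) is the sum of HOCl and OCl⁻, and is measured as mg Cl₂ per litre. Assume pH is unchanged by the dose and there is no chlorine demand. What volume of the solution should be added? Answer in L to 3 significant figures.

Volume: 2420 m³ = 2,420,000 L.
[OCl⁻]/[HOCl] = 10^(pH − pKa) = 10^(7.15 − 7.42) = 0.537; fraction as HOCl = 1/(1 + 0.537) = 0.6506.
Free chlorine required for 1.6 ppm HOCl: 1.6 / 0.6506 = 2.459 ppm.
FC to add: 2.459 − 0.2 = 2.259 mg/L as Cl₂.
Cl₂ equivalent: 2.259 mg/L × 2,420,000 L = 5467 g.
Product at 11.2% available Cl: 5467 / 0.112 = 48,820 g.
Volume: 48,820 g ÷ 1.08 g/mL = 45,200 mL.

45.2 L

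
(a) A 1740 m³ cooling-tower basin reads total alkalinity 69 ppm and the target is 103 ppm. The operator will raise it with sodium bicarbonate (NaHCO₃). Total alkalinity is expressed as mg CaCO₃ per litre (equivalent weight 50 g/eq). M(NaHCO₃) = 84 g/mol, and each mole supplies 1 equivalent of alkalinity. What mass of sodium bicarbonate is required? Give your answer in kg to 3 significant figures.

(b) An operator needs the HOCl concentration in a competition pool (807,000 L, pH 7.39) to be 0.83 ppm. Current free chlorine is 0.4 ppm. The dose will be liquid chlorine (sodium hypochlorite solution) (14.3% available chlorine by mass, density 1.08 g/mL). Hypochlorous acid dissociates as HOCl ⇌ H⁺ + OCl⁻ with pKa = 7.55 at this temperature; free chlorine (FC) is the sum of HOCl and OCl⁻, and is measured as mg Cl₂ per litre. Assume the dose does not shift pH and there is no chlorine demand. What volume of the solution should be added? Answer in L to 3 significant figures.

(a) Volume: 1740 m³ = 1,740,000 L.
(a) Alkalinity to add: (103 − 69) = 34 mg/L as CaCO₃ × 1,740,000 L = 59,160 g as CaCO₃.
(a) Equivalents: 59,160 g ÷ 50 g/eq = 1183 eq.
(a) NaHCO₃ supplies 1 eq per mole → 1183 mol.
(a) Mass: 1183 mol × 84 g/mol = 99,390 g.

(b) [OCl⁻]/[HOCl] = 10^(pH − pKa) = 10^(7.39 − 7.55) = 0.6918; fraction as HOCl = 1/(1 + 0.6918) = 0.5911.
(b) Free chlorine required for 0.83 ppm HOCl: 0.83 / 0.5911 = 1.404 ppm.
(b) FC to add: 1.404 − 0.4 = 1.004 mg/L as Cl₂.
(b) Cl₂ equivalent: 1.004 mg/L × 807,000 L = 810.4 g.
(b) Product at 14.3% available Cl: 810.4 / 0.143 = 5667 g.
(b) Volume: 5667 g ÷ 1.08 g/mL = 5247 mL.

(a) 99.4 kg; (b) 5.25 L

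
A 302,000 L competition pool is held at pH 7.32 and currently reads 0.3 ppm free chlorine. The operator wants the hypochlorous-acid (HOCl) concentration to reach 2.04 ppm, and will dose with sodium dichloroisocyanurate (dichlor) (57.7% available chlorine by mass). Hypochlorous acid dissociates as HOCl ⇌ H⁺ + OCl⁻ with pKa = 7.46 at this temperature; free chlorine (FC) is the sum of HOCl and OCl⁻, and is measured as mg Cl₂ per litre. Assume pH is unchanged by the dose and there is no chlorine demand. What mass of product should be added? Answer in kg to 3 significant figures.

[OCl⁻]/[HOCl] = 10^(pH − pKa) = 10^(7.32 − 7.46) = 0.7244; fraction as HOCl = 1/(1 + 0.7244) = 0.5799.
Free chlorine required for 2.04 ppm HOCl: 2.04 / 0.5799 = 3.518 ppm.
FC to add: 3.518 − 0.3 = 3.218 mg/L as Cl₂.
Cl₂ equivalent: 3.218 mg/L × 302,000 L = 971.8 g.
Product at 57.7% available Cl: 971.8 / 0.577 = 1684 g.

1.68 kg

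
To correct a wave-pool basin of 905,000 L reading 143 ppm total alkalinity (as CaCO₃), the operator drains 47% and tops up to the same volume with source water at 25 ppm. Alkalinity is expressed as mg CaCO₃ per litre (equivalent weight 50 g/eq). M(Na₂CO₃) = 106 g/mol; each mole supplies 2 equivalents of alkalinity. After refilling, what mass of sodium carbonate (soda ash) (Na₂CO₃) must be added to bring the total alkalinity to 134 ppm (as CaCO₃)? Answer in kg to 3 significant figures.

44.6 kg

After draining 47% and refilling: 143 × 0.53 + 25 × 0.47 = 87.54 ppm.
Deficit to target: 134 − 87.54 = 46.46 mg/L.
As CaCO₃: 46.46 mg/L × 905,000 L = 42,050 g; ÷ 50 g/eq ÷ 2 = 420.5 mol Na₂CO₃.
Mass: 420.5 × 106 = 44,570 g.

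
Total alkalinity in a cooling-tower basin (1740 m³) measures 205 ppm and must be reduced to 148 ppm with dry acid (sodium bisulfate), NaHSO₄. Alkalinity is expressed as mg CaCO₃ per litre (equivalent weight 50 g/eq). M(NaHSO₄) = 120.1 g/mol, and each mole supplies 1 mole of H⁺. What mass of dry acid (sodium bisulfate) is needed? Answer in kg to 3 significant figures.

Volume: 1740 m³ = 1,740,000 L.
Alkalinity to neutralize: (205 − 148) = 57 mg/L as CaCO₃ × 1,740,000 L = 99,180 g as CaCO₃.
Equivalents of H⁺ required: 99,180 ÷ 50 g/eq = 1984 eq = 1984 mol NaHSO₄.
Mass of NaHSO₄: 1984 × 120.1 = 238,200 g.

238 kg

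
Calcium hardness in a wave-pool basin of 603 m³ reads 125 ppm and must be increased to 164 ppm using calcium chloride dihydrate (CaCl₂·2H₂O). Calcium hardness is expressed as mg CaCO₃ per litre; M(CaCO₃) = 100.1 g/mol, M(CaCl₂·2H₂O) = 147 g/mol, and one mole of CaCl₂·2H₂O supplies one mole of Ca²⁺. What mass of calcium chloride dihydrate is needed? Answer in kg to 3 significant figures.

Volume: 603 m³ = 603,000 L.
Hardness to add: (164 − 125) = 39 mg/L as CaCO₃ × 603,000 L = 23,520 g as CaCO₃.
Moles of Ca²⁺ (1 mol Ca²⁺ ≡ 1 mol CaCO₃): 23,520 / 100.1 g/mol = 234.9 mol.
Mass of CaCl₂·2H₂O: 234.9 × 147 = 34,540 g.

34.5 kg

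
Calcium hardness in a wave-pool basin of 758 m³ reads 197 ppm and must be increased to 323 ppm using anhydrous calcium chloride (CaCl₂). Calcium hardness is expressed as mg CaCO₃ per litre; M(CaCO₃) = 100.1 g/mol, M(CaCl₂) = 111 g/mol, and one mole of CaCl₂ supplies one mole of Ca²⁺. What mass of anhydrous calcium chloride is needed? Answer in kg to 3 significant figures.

106 kg

Volume: 758 m³ = 758,000 L.
Hardness to add: (323 − 197) = 126 mg/L as CaCO₃ × 758,000 L = 95,510 g as CaCO₃.
Moles of Ca²⁺ (1 mol Ca²⁺ ≡ 1 mol CaCO₃): 95,510 / 100.1 g/mol = 954.1 mol.
Mass of CaCl₂: 954.1 × 111 = 105,900 g.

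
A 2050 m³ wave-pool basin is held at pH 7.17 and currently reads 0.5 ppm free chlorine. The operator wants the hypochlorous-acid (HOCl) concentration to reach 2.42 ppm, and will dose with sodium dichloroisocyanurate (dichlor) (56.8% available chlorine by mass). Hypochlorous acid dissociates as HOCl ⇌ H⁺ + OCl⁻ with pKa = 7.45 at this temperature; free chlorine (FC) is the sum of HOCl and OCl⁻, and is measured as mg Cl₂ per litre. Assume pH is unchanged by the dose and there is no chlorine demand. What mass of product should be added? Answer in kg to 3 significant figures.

Volume: 2050 m³ = 2,050,000 L.
[OCl⁻]/[HOCl] = 10^(pH − pKa) = 10^(7.17 − 7.45) = 0.5248; fraction as HOCl = 1/(1 + 0.5248) = 0.6558.
Free chlorine required for 2.42 ppm HOCl: 2.42 / 0.6558 = 3.69 ppm.
FC to add: 3.69 − 0.5 = 3.19 mg/L as Cl₂.
Cl₂ equivalent: 3.19 mg/L × 2,050,000 L = 6540 g.
Product at 56.8% available Cl: 6540 / 0.568 = 11,510 g.

11.5 kg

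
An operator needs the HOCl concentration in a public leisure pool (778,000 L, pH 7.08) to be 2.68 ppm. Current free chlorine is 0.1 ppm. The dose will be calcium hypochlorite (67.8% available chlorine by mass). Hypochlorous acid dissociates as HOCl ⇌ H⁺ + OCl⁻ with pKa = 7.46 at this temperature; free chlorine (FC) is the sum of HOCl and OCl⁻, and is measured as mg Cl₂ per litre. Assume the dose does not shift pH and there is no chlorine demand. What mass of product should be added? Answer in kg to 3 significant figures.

4.24 kg

[OCl⁻]/[HOCl] = 10^(pH − pKa) = 10^(7.08 − 7.46) = 0.4169; fraction as HOCl = 1/(1 + 0.4169) = 0.7058.
Free chlorine required for 2.68 ppm HOCl: 2.68 / 0.7058 = 3.797 ppm.
FC to add: 3.797 − 0.1 = 3.697 mg/L as Cl₂.
Cl₂ equivalent: 3.697 mg/L × 778,000 L = 2876 g.
Product at 67.8% available Cl: 2876 / 0.678 = 4243 g.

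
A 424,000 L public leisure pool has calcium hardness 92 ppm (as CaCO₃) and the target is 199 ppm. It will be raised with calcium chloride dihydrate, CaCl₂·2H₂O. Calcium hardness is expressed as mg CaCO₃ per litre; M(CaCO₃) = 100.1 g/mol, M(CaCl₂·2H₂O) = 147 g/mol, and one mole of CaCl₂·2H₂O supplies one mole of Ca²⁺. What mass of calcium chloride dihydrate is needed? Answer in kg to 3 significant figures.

Hardness to add: (199 − 92) = 107 mg/L as CaCO₃ × 424,000 L = 45,370 g as CaCO₃.
Moles of Ca²⁺ (1 mol Ca²⁺ ≡ 1 mol CaCO₃): 45,370 / 100.1 g/mol = 453.2 mol.
Mass of CaCl₂·2H₂O: 453.2 × 147 = 66,620 g.

66.6 kg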